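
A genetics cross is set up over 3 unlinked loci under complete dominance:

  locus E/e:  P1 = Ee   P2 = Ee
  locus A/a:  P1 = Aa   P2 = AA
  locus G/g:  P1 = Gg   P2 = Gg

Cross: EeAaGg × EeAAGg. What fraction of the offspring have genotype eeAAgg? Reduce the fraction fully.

P(eeAAgg) = 1/32

EeAaGg gametes: EAG×1, EAg×1, EaG×1, Eag×1, eAG×1, eAg×1, eaG×1, eag×1
EeAAGg gametes: EAG×2, EAg×2, eAG×2, eAg×2
EeAaGg×EeAAGg grid (8·8=64): EEAAGG=2 EEAAGg=4 EEAAgg=2 EEAaGG=2 EEAaGg=4 EEAagg=2 EeAAGG=4 EeAAGg=8 EeAAgg=4 EeAaGG=4 EeAaGg=8 EeAagg=4 eeAAGG=2 eeAAGg=4 eeAAgg=2 eeAaGG=2 eeAaGg=4 eeAagg=2
eeAAgg hits 2/64; gcd=2; 2÷2/64÷2 = 1/32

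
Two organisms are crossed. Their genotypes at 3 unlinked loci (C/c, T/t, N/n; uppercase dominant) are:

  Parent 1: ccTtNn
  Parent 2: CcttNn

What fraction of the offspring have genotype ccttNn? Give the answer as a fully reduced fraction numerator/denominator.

ccTtNn gametes: cTN×2, cTn×2, ctN×2, ctn×2
CcttNn gametes: CtN×2, Ctn×2, ctN×2, ctn×2
ccTtNn×CcttNn grid (8·8=64): CcTtNN=4 CcTtNn=8 CcTtnn=4 CcttNN=4 CcttNn=8 Ccttnn=4 ccTtNN=4 ccTtNn=8 ccTtnn=4 ccttNN=4 ccttNn=8 ccttnn=4
ccttNn hits 8/64; gcd=8; 8÷8/64÷8 = 1/8

P(ccttNn) = 1/8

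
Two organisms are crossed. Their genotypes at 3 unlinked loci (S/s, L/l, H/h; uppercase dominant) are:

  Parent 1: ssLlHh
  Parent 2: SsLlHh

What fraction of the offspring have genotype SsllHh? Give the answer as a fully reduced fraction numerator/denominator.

P(SsllHh) = 1/16

ssLlHh gametes: sLH×2, sLh×2, slH×2, slh×2
SsLlHh gametes: SLH×1, SLh×1, SlH×1, Slh×1, sLH×1, sLh×1, slH×1, slh×1
ssLlHh×SsLlHh grid (8·8=64): SsLLHH=2 SsLLHh=4 SsLLhh=2 SsLlHH=4 SsLlHh=8 SsLlhh=4 SsllHH=2 SsllHh=4 Ssllhh=2 ssLLHH=2 ssLLHh=4 ssLLhh=2 ssLlHH=4 ssLlHh=8 ssLlhh=4 ssllHH=2 ssllHh=4 ssllhh=2
SsllHh hits 4/64; gcd=4; 4÷4/64÷4 = 1/16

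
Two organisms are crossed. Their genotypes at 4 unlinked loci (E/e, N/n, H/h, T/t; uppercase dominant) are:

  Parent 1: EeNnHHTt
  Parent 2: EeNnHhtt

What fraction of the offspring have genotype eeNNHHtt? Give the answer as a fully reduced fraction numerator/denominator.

EeNnHHTt gametes: ENHT×2, ENHt×2, EnHT×2, EnHt×2, eNHT×2, eNHt×2, enHT×2, enHt×2
EeNnHhtt gametes: ENHt×2, ENht×2, EnHt×2, Enht×2, eNHt×2, eNht×2, enHt×2, enht×2
EeNnHHTt×EeNnHhtt grid (16·16=256): EENNHHTt=4 EENNHHtt=4 EENNHhTt=4 EENNHhtt=4 EENnHHTt=8 EENnHHtt=8 EENnHhTt=8 EENnHhtt=8 EEnnHHTt=4 EEnnHHtt=4 EEnnHhTt=4 EEnnHhtt=4 EeNNHHTt=8 EeNNHHtt=8 EeNNHhTt=8 EeNNHhtt=8 EeNnHHTt=16 EeNnHHtt=16 EeNnHhTt=16 EeNnHhtt=16 EennHHTt=8 EennHHtt=8 EennHhTt=8 EennHhtt=8 eeNNHHTt=4 eeNNHHtt=4 eeNNHhTt=4 eeNNHhtt=4 eeNnHHTt=8 eeNnHHtt=8 eeNnHhTt=8 eeNnHhtt=8 eennHHTt=4 eennHHtt=4 eennHhTt=4 eennHhtt=4
eeNNHHtt hits 4/256; gcd=4; 4÷4/256÷4 = 1/64

P(eeNNHHtt) = 1/64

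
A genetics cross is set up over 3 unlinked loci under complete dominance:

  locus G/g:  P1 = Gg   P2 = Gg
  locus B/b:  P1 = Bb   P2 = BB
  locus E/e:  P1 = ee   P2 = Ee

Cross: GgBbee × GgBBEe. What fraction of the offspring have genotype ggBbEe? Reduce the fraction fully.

P(ggBbEe) = 1/16

GgBbee gametes: GBe×2, Gbe×2, gBe×2, gbe×2
GgBBEe gametes: GBE×2, GBe×2, gBE×2, gBe×2
GgBbee×GgBBEe grid (8·8=64): GGBBEe=4 GGBBee=4 GGBbEe=4 GGBbee=4 GgBBEe=8 GgBBee=8 GgBbEe=8 GgBbee=8 ggBBEe=4 ggBBee=4 ggBbEe=4 ggBbee=4
ggBbEe hits 4/64; gcd=4; 4÷4/64÷4 = 1/16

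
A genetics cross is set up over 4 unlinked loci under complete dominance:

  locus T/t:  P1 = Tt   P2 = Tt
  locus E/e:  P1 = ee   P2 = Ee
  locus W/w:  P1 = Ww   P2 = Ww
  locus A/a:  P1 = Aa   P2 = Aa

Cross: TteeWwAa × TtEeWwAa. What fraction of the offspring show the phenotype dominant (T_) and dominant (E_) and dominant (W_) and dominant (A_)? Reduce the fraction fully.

P(T_ E_ W_ A_) = 27/128

TteeWwAa gametes: TeWA×2, TeWa×2, TewA×2, Tewa×2, teWA×2, teWa×2, tewA×2, tewa×2
TtEeWwAa gametes: TEWA×1, TEWa×1, TEwA×1, TEwa×1, TeWA×1, TeWa×1, TewA×1, Tewa×1, tEWA×1, tEWa×1, tEwA×1, tEwa×1, teWA×1, teWa×1, tewA×1, tewa×1
TteeWwAa×TtEeWwAa grid (16·16=256): TTEeWWAA=2 TTEeWWAa=4 TTEeWWaa=2 TTEeWwAA=4 TTEeWwAa=8 TTEeWwaa=4 TTEewwAA=2 TTEewwAa=4 TTEewwaa=2 TTeeWWAA=2 TTeeWWAa=4 TTeeWWaa=2 TTeeWwAA=4 TTeeWwAa=8 TTeeWwaa=4 TTeewwAA=2 TTeewwAa=4 TTeewwaa=2 TtEeWWAA=4 TtEeWWAa=8 TtEeWWaa=4 TtEeWwAA=8 TtEeWwAa=16 TtEeWwaa=8 TtEewwAA=4 TtEewwAa=8 TtEewwaa=4 TteeWWAA=4 TteeWWAa=8 TteeWWaa=4 TteeWwAA=8 TteeWwAa=16 TteeWwaa=8 TteewwAA=4 TteewwAa=8 Tteewwaa=4 ttEeWWAA=2 ttEeWWAa=4 ttEeWWaa=2 ttEeWwAA=4 ttEeWwAa=8 ttEeWwaa=4 ttEewwAA=2 ttEewwAa=4 ttEewwaa=2 tteeWWAA=2 tteeWWAa=4 tteeWWaa=2 tteeWwAA=4 tteeWwAa=8 tteeWwaa=4 tteewwAA=2 tteewwAa=4 tteewwaa=2
T_ E_ W_ A_ hits 54/256; gcd=2; 54÷2/256÷2 = 27/128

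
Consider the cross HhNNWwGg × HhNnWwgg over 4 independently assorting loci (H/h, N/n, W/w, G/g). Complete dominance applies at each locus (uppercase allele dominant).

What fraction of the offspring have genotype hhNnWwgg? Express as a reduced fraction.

HhNNWwGg gametes: HNWG×2, HNWg×2, HNwG×2, HNwg×2, hNWG×2, hNWg×2, hNwG×2, hNwg×2
HhNnWwgg gametes: HNWg×2, HNwg×2, HnWg×2, Hnwg×2, hNWg×2, hNwg×2, hnWg×2, hnwg×2
HhNNWwGg×HhNnWwgg grid (16·16=256): HHNNWWGg=4 HHNNWWgg=4 HHNNWwGg=8 HHNNWwgg=8 HHNNwwGg=4 HHNNwwgg=4 HHNnWWGg=4 HHNnWWgg=4 HHNnWwGg=8 HHNnWwgg=8 HHNnwwGg=4 HHNnwwgg=4 HhNNWWGg=8 HhNNWWgg=8 HhNNWwGg=16 HhNNWwgg=16 HhNNwwGg=8 HhNNwwgg=8 HhNnWWGg=8 HhNnWWgg=8 HhNnWwGg=16 HhNnWwgg=16 HhNnwwGg=8 HhNnwwgg=8 hhNNWWGg=4 hhNNWWgg=4 hhNNWwGg=8 hhNNWwgg=8 hhNNwwGg=4 hhNNwwgg=4 hhNnWWGg=4 hhNnWWgg=4 hhNnWwGg=8 hhNnWwgg=8 hhNnwwGg=4 hhNnwwgg=4
hhNnWwgg hits 8/256; gcd=8; 8÷8/256÷8 = 1/32

P(hhNnWwgg) = 1/32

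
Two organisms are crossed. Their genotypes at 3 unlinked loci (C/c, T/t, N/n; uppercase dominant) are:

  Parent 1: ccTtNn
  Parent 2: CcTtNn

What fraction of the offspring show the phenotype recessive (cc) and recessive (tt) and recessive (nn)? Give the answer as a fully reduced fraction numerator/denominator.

P(cc tt nn) = 1/32

ccTtNn gametes: cTN×2, cTn×2, ctN×2, ctn×2
CcTtNn gametes: CTN×1, CTn×1, CtN×1, Ctn×1, cTN×1, cTn×1, ctN×1, ctn×1
ccTtNn×CcTtNn grid (8·8=64): CcTTNN=2 CcTTNn=4 CcTTnn=2 CcTtNN=4 CcTtNn=8 CcTtnn=4 CcttNN=2 CcttNn=4 Ccttnn=2 ccTTNN=2 ccTTNn=4 ccTTnn=2 ccTtNN=4 ccTtNn=8 ccTtnn=4 ccttNN=2 ccttNn=4 ccttnn=2
cc tt nn hits 2/64; gcd=2; 2÷2/64÷2 = 1/32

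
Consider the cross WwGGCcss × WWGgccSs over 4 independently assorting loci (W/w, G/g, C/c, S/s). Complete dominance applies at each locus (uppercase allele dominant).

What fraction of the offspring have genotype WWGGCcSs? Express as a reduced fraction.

WwGGCcss gametes: WGCs×4, WGcs×4, wGCs×4, wGcs×4
WWGgccSs gametes: WGcS×4, WGcs×4, WgcS×4, Wgcs×4
WwGGCcss×WWGgccSs grid (16·16=256): WWGGCcSs=16 WWGGCcss=16 WWGGccSs=16 WWGGccss=16 WWGgCcSs=16 WWGgCcss=16 WWGgccSs=16 WWGgccss=16 WwGGCcSs=16 WwGGCcss=16 WwGGccSs=16 WwGGccss=16 WwGgCcSs=16 WwGgCcss=16 WwGgccSs=16 WwGgccss=16
WWGGCcSs hits 16/256; gcd=16; 16÷16/256÷16 = 1/16

P(WWGGCcSs) = 1/16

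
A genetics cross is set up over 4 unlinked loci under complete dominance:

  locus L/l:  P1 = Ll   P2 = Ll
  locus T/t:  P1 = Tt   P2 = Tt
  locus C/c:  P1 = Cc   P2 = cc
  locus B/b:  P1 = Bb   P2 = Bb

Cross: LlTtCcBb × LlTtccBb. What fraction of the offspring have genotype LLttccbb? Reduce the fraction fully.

P(LLttccbb) = 1/128

LlTtCcBb gametes: LTCB×1, LTCb×1, LTcB×1, LTcb×1, LtCB×1, LtCb×1, LtcB×1, Ltcb×1, lTCB×1, lTCb×1, lTcB×1, lTcb×1, ltCB×1, ltCb×1, ltcB×1, ltcb×1
LlTtccBb gametes: LTcB×2, LTcb×2, LtcB×2, Ltcb×2, lTcB×2, lTcb×2, ltcB×2, ltcb×2
LlTtCcBb×LlTtccBb grid (16·16=256): LLTTCcBB=2 LLTTCcBb=4 LLTTCcbb=2 LLTTccBB=2 LLTTccBb=4 LLTTccbb=2 LLTtCcBB=4 LLTtCcBb=8 LLTtCcbb=4 LLTtccBB=4 LLTtccBb=8 LLTtccbb=4 LLttCcBB=2 LLttCcBb=4 LLttCcbb=2 LLttccBB=2 LLttccBb=4 LLttccbb=2 LlTTCcBB=4 LlTTCcBb=8 LlTTCcbb=4 LlTTccBB=4 LlTTccBb=8 LlTTccbb=4 LlTtCcBB=8 LlTtCcBb=16 LlTtCcbb=8 LlTtccBB=8 LlTtccBb=16 LlTtccbb=8 LlttCcBB=4 LlttCcBb=8 LlttCcbb=4 LlttccBB=4 LlttccBb=8 Llttccbb=4 llTTCcBB=2 llTTCcBb=4 llTTCcbb=2 llTTccBB=2 llTTccBb=4 llTTccbb=2 llTtCcBB=4 llTtCcBb=8 llTtCcbb=4 llTtccBB=4 llTtccBb=8 llTtccbb=4 llttCcBB=2 llttCcBb=4 llttCcbb=2 llttccBB=2 llttccBb=4 llttccbb=2
LLttccbb hits 2/256; gcd=2; 2÷2/256÷2 = 1/128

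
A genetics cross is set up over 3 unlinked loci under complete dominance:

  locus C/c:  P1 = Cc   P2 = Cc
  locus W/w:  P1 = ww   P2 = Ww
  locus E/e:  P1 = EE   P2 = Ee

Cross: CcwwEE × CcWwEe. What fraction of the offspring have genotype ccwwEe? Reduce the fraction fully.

CcwwEE gametes: CwE×4, cwE×4
CcWwEe gametes: CWE×1, CWe×1, CwE×1, Cwe×1, cWE×1, cWe×1, cwE×1, cwe×1
CcwwEE×CcWwEe grid (8·8=64): CCWwEE=4 CCWwEe=4 CCwwEE=4 CCwwEe=4 CcWwEE=8 CcWwEe=8 CcwwEE=8 CcwwEe=8 ccWwEE=4 ccWwEe=4 ccwwEE=4 ccwwEe=4
ccwwEe hits 4/64; gcd=4; 4÷4/64÷4 = 1/16

P(ccwwEe) = 1/16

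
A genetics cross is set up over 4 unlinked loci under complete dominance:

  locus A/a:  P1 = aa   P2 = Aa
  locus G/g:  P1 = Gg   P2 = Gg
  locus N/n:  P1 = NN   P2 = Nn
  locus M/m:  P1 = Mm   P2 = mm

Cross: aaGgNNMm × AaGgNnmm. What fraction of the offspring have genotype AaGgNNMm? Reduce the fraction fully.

P(AaGgNNMm) = 1/16

aaGgNNMm gametes: aGNM×4, aGNm×4, agNM×4, agNm×4
AaGgNnmm gametes: AGNm×2, AGnm×2, AgNm×2, Agnm×2, aGNm×2, aGnm×2, agNm×2, agnm×2
aaGgNNMm×AaGgNnmm grid (16·16=256): AaGGNNMm=8 AaGGNNmm=8 AaGGNnMm=8 AaGGNnmm=8 AaGgNNMm=16 AaGgNNmm=16 AaGgNnMm=16 AaGgNnmm=16 AaggNNMm=8 AaggNNmm=8 AaggNnMm=8 AaggNnmm=8 aaGGNNMm=8 aaGGNNmm=8 aaGGNnMm=8 aaGGNnmm=8 aaGgNNMm=16 aaGgNNmm=16 aaGgNnMm=16 aaGgNnmm=16 aaggNNMm=8 aaggNNmm=8 aaggNnMm=8 aaggNnmm=8
AaGgNNMm hits 16/256; gcd=16; 16÷16/256÷16 = 1/16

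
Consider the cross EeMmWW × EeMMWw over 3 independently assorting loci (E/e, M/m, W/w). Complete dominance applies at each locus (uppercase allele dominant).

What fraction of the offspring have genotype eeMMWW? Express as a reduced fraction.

P(eeMMWW) = 1/16

EeMmWW gametes: EMW×2, EmW×2, eMW×2, emW×2
EeMMWw gametes: EMW×2, EMw×2, eMW×2, eMw×2
EeMmWW×EeMMWw grid (8·8=64): EEMMWW=4 EEMMWw=4 EEMmWW=4 EEMmWw=4 EeMMWW=8 EeMMWw=8 EeMmWW=8 EeMmWw=8 eeMMWW=4 eeMMWw=4 eeMmWW=4 eeMmWw=4
eeMMWW hits 4/64; gcd=4; 4÷4/64÷4 = 1/16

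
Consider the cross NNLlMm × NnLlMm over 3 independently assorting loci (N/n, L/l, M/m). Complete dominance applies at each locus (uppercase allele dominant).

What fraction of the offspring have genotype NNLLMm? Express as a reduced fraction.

NNLlMm gametes: NLM×2, NLm×2, NlM×2, Nlm×2
NnLlMm gametes: NLM×1, NLm×1, NlM×1, Nlm×1, nLM×1, nLm×1, nlM×1, nlm×1
NNLlMm×NnLlMm grid (8·8=64): NNLLMM=2 NNLLMm=4 NNLLmm=2 NNLlMM=4 NNLlMm=8 NNLlmm=4 NNllMM=2 NNllMm=4 NNllmm=2 NnLLMM=2 NnLLMm=4 NnLLmm=2 NnLlMM=4 NnLlMm=8 NnLlmm=4 NnllMM=2 NnllMm=4 Nnllmm=2
NNLLMm hits 4/64; gcd=4; 4÷4/64÷4 = 1/16

P(NNLLMm) = 1/16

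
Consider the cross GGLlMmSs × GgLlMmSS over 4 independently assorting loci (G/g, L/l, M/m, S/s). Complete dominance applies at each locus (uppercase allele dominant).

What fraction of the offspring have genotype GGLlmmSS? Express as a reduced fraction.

P(GGLlmmSS) = 1/32

GGLlMmSs gametes: GLMS×2, GLMs×2, GLmS×2, GLms×2, GlMS×2, GlMs×2, GlmS×2, Glms×2
GgLlMmSS gametes: GLMS×2, GLmS×2, GlMS×2, GlmS×2, gLMS×2, gLmS×2, glMS×2, glmS×2
GGLlMmSs×GgLlMmSS grid (16·16=256): GGLLMMSS=4 GGLLMMSs=4 GGLLMmSS=8 GGLLMmSs=8 GGLLmmSS=4 GGLLmmSs=4 GGLlMMSS=8 GGLlMMSs=8 GGLlMmSS=16 GGLlMmSs=16 GGLlmmSS=8 GGLlmmSs=8 GGllMMSS=4 GGllMMSs=4 GGllMmSS=8 GGllMmSs=8 GGllmmSS=4 GGllmmSs=4 GgLLMMSS=4 GgLLMMSs=4 GgLLMmSS=8 GgLLMmSs=8 GgLLmmSS=4 GgLLmmSs=4 GgLlMMSS=8 GgLlMMSs=8 GgLlMmSS=16 GgLlMmSs=16 GgLlmmSS=8 GgLlmmSs=8 GgllMMSS=4 GgllMMSs=4 GgllMmSS=8 GgllMmSs=8 GgllmmSS=4 GgllmmSs=4
GGLlmmSS hits 8/256; gcd=8; 8÷8/256÷8 = 1/32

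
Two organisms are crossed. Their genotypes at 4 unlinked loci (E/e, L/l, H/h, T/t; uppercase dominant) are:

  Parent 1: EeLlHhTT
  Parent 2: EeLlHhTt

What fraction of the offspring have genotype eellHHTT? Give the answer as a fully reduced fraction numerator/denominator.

P(eellHHTT) = 1/128

EeLlHhTT gametes: ELHT×2, ELhT×2, ElHT×2, ElhT×2, eLHT×2, eLhT×2, elHT×2, elhT×2
EeLlHhTt gametes: ELHT×1, ELHt×1, ELhT×1, ELht×1, ElHT×1, ElHt×1, ElhT×1, Elht×1, eLHT×1, eLHt×1, eLhT×1, eLht×1, elHT×1, elHt×1, elhT×1, elht×1
EeLlHhTT×EeLlHhTt grid (16·16=256): EELLHHTT=2 EELLHHTt=2 EELLHhTT=4 EELLHhTt=4 EELLhhTT=2 EELLhhTt=2 EELlHHTT=4 EELlHHTt=4 EELlHhTT=8 EELlHhTt=8 EELlhhTT=4 EELlhhTt=4 EEllHHTT=2 EEllHHTt=2 EEllHhTT=4 EEllHhTt=4 EEllhhTT=2 EEllhhTt=2 EeLLHHTT=4 EeLLHHTt=4 EeLLHhTT=8 EeLLHhTt=8 EeLLhhTT=4 EeLLhhTt=4 EeLlHHTT=8 EeLlHHTt=8 EeLlHhTT=16 EeLlHhTt=16 EeLlhhTT=8 EeLlhhTt=8 EellHHTT=4 EellHHTt=4 EellHhTT=8 EellHhTt=8 EellhhTT=4 EellhhTt=4 eeLLHHTT=2 eeLLHHTt=2 eeLLHhTT=4 eeLLHhTt=4 eeLLhhTT=2 eeLLhhTt=2 eeLlHHTT=4 eeLlHHTt=4 eeLlHhTT=8 eeLlHhTt=8 eeLlhhTT=4 eeLlhhTt=4 eellHHTT=2 eellHHTt=2 eellHhTT=4 eellHhTt=4 eellhhTT=2 eellhhTt=2
eellHHTT hits 2/256; gcd=2; 2÷2/256÷2 = 1/128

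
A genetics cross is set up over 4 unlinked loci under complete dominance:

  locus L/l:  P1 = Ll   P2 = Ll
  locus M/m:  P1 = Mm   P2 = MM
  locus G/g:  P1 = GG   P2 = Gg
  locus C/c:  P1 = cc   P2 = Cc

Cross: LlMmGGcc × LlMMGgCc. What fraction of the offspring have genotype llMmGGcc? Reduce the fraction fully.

LlMmGGcc gametes: LMGc×4, LmGc×4, lMGc×4, lmGc×4
LlMMGgCc gametes: LMGC×2, LMGc×2, LMgC×2, LMgc×2, lMGC×2, lMGc×2, lMgC×2, lMgc×2
LlMmGGcc×LlMMGgCc grid (16·16=256): LLMMGGCc=8 LLMMGGcc=8 LLMMGgCc=8 LLMMGgcc=8 LLMmGGCc=8 LLMmGGcc=8 LLMmGgCc=8 LLMmGgcc=8 LlMMGGCc=16 LlMMGGcc=16 LlMMGgCc=16 LlMMGgcc=16 LlMmGGCc=16 LlMmGGcc=16 LlMmGgCc=16 LlMmGgcc=16 llMMGGCc=8 llMMGGcc=8 llMMGgCc=8 llMMGgcc=8 llMmGGCc=8 llMmGGcc=8 llMmGgCc=8 llMmGgcc=8
llMmGGcc hits 8/256; gcd=8; 8÷8/256÷8 = 1/32

P(llMmGGcc) = 1/32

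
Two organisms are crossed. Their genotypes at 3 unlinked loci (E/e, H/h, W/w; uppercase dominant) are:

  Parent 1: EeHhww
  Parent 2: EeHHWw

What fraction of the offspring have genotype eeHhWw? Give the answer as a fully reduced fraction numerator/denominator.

P(eeHhWw) = 1/16

EeHhww gametes: EHw×2, Ehw×2, eHw×2, ehw×2
EeHHWw gametes: EHW×2, EHw×2, eHW×2, eHw×2
EeHhww×EeHHWw grid (8·8=64): EEHHWw=4 EEHHww=4 EEHhWw=4 EEHhww=4 EeHHWw=8 EeHHww=8 EeHhWw=8 EeHhww=8 eeHHWw=4 eeHHww=4 eeHhWw=4 eeHhww=4
eeHhWw hits 4/64; gcd=4; 4÷4/64÷4 = 1/16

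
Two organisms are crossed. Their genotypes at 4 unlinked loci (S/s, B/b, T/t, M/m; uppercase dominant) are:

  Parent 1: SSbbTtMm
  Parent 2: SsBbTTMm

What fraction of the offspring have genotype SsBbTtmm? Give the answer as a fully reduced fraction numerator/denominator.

P(SsBbTtmm) = 1/32

SSbbTtMm gametes: SbTM×4, SbTm×4, SbtM×4, Sbtm×4
SsBbTTMm gametes: SBTM×2, SBTm×2, SbTM×2, SbTm×2, sBTM×2, sBTm×2, sbTM×2, sbTm×2
SSbbTtMm×SsBbTTMm grid (16·16=256): SSBbTTMM=8 SSBbTTMm=16 SSBbTTmm=8 SSBbTtMM=8 SSBbTtMm=16 SSBbTtmm=8 SSbbTTMM=8 SSbbTTMm=16 SSbbTTmm=8 SSbbTtMM=8 SSbbTtMm=16 SSbbTtmm=8 SsBbTTMM=8 SsBbTTMm=16 SsBbTTmm=8 SsBbTtMM=8 SsBbTtMm=16 SsBbTtmm=8 SsbbTTMM=8 SsbbTTMm=16 SsbbTTmm=8 SsbbTtMM=8 SsbbTtMm=16 SsbbTtmm=8
SsBbTtmm hits 8/256; gcd=8; 8÷8/256÷8 = 1/32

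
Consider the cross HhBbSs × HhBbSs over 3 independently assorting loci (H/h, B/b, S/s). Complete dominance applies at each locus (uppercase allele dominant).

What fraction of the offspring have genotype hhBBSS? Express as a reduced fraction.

P(hhBBSS) = 1/64

HhBbSs gametes: HBS×1, HBs×1, HbS×1, Hbs×1, hBS×1, hBs×1, hbS×1, hbs×1
HhBbSs gametes: HBS×1, HBs×1, HbS×1, Hbs×1, hBS×1, hBs×1, hbS×1, hbs×1
HhBbSs×HhBbSs grid (8·8=64): HHBBSS=1 HHBBSs=2 HHBBss=1 HHBbSS=2 HHBbSs=4 HHBbss=2 HHbbSS=1 HHbbSs=2 HHbbss=1 HhBBSS=2 HhBBSs=4 HhBBss=2 HhBbSS=4 HhBbSs=8 HhBbss=4 HhbbSS=2 HhbbSs=4 Hhbbss=2 hhBBSS=1 hhBBSs=2 hhBBss=1 hhBbSS=2 hhBbSs=4 hhBbss=2 hhbbSS=1 hhbbSs=2 hhbbss=1
hhBBSS hits 1/64; gcd=1; 1÷1/64÷1 = 1/64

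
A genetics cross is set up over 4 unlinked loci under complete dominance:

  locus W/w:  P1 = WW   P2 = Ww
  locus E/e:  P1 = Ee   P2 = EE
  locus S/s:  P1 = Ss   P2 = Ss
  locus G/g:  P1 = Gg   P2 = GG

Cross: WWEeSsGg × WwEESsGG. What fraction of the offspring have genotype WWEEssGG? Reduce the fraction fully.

P(WWEEssGG) = 1/32

WWEeSsGg gametes: WESG×2, WESg×2, WEsG×2, WEsg×2, WeSG×2, WeSg×2, WesG×2, Wesg×2
WwEESsGG gametes: WESG×4, WEsG×4, wESG×4, wEsG×4
WWEeSsGg×WwEESsGG grid (16·16=256): WWEESSGG=8 WWEESSGg=8 WWEESsGG=16 WWEESsGg=16 WWEEssGG=8 WWEEssGg=8 WWEeSSGG=8 WWEeSSGg=8 WWEeSsGG=16 WWEeSsGg=16 WWEessGG=8 WWEessGg=8 WwEESSGG=8 WwEESSGg=8 WwEESsGG=16 WwEESsGg=16 WwEEssGG=8 WwEEssGg=8 WwEeSSGG=8 WwEeSSGg=8 WwEeSsGG=16 WwEeSsGg=16 WwEessGG=8 WwEessGg=8
WWEEssGG hits 8/256; gcd=8; 8÷8/256÷8 = 1/32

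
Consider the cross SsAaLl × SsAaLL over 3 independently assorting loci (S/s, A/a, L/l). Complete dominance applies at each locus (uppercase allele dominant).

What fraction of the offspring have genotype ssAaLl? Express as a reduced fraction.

P(ssAaLl) = 1/16

SsAaLl gametes: SAL×1, SAl×1, SaL×1, Sal×1, sAL×1, sAl×1, saL×1, sal×1
SsAaLL gametes: SAL×2, SaL×2, sAL×2, saL×2
SsAaLl×SsAaLL grid (8·8=64): SSAALL=2 SSAALl=2 SSAaLL=4 SSAaLl=4 SSaaLL=2 SSaaLl=2 SsAALL=4 SsAALl=4 SsAaLL=8 SsAaLl=8 SsaaLL=4 SsaaLl=4 ssAALL=2 ssAALl=2 ssAaLL=4 ssAaLl=4 ssaaLL=2 ssaaLl=2
ssAaLl hits 4/64; gcd=4; 4÷4/64÷4 = 1/16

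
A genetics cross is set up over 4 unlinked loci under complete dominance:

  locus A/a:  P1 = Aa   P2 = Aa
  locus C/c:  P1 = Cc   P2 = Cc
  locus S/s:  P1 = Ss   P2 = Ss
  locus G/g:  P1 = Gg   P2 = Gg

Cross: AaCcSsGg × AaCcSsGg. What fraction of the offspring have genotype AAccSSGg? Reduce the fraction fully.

P(AAccSSGg) = 1/128

AaCcSsGg gametes: ACSG×1, ACSg×1, ACsG×1, ACsg×1, AcSG×1, AcSg×1, AcsG×1, Acsg×1, aCSG×1, aCSg×1, aCsG×1, aCsg×1, acSG×1, acSg×1, acsG×1, acsg×1
AaCcSsGg gametes: ACSG×1, ACSg×1, ACsG×1, ACsg×1, AcSG×1, AcSg×1, AcsG×1, Acsg×1, aCSG×1, aCSg×1, aCsG×1, aCsg×1, acSG×1, acSg×1, acsG×1, acsg×1
AaCcSsGg×AaCcSsGg grid (16·16=256): AACCSSGG=1 AACCSSGg=2 AACCSSgg=1 AACCSsGG=2 AACCSsGg=4 AACCSsgg=2 AACCssGG=1 AACCssGg=2 AACCssgg=1 AACcSSGG=2 AACcSSGg=4 AACcSSgg=2 AACcSsGG=4 AACcSsGg=8 AACcSsgg=4 AACcssGG=2 AACcssGg=4 AACcssgg=2 AAccSSGG=1 AAccSSGg=2 AAccSSgg=1 AAccSsGG=2 AAccSsGg=4 AAccSsgg=2 AAccssGG=1 AAccssGg=2 AAccssgg=1 AaCCSSGG=2 AaCCSSGg=4 AaCCSSgg=2 AaCCSsGG=4 AaCCSsGg=8 AaCCSsgg=4 AaCCssGG=2 AaCCssGg=4 AaCCssgg=2 AaCcSSGG=4 AaCcSSGg=8 AaCcSSgg=4 AaCcSsGG=8 AaCcSsGg=16 AaCcSsgg=8 AaCcssGG=4 AaCcssGg=8 AaCcssgg=4 AaccSSGG=2 AaccSSGg=4 AaccSSgg=2 AaccSsGG=4 AaccSsGg=8 AaccSsgg=4 AaccssGG=2 AaccssGg=4 Aaccssgg=2 aaCCSSGG=1 aaCCSSGg=2 aaCCSSgg=1 aaCCSsGG=2 aaCCSsGg=4 aaCCSsgg=2 aaCCssGG=1 aaCCssGg=2 aaCCssgg=1 aaCcSSGG=2 aaCcSSGg=4 aaCcSSgg=2 aaCcSsGG=4 aaCcSsGg=8 aaCcSsgg=4 aaCcssGG=2 aaCcssGg=4 aaCcssgg=2 aaccSSGG=1 aaccSSGg=2 aaccSSgg=1 aaccSsGG=2 aaccSsGg=4 aaccSsgg=2 aaccssGG=1 aaccssGg=2 aaccssgg=1
AAccSSGg hits 2/256; gcd=2; 2÷2/256÷2 = 1/128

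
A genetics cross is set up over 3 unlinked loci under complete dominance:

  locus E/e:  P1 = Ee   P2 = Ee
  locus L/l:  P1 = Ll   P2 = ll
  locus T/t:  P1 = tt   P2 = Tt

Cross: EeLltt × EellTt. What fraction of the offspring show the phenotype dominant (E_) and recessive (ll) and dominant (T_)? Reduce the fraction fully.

P(E_ ll T_) = 3/16

EeLltt gametes: ELt×2, Elt×2, eLt×2, elt×2
EellTt gametes: ElT×2, Elt×2, elT×2, elt×2
EeLltt×EellTt grid (8·8=64): EELlTt=4 EELltt=4 EEllTt=4 EElltt=4 EeLlTt=8 EeLltt=8 EellTt=8 Eelltt=8 eeLlTt=4 eeLltt=4 eellTt=4 eelltt=4
E_ ll T_ hits 12/64; gcd=4; 12÷4/64÷4 = 3/16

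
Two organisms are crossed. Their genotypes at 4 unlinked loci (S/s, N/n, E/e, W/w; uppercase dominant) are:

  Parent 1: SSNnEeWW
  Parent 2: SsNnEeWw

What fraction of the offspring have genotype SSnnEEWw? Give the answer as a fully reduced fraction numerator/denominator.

P(SSnnEEWw) = 1/64

SSNnEeWW gametes: SNEW×4, SNeW×4, SnEW×4, SneW×4
SsNnEeWw gametes: SNEW×1, SNEw×1, SNeW×1, SNew×1, SnEW×1, SnEw×1, SneW×1, Snew×1, sNEW×1, sNEw×1, sNeW×1, sNew×1, snEW×1, snEw×1, sneW×1, snew×1
SSNnEeWW×SsNnEeWw grid (16·16=256): SSNNEEWW=4 SSNNEEWw=4 SSNNEeWW=8 SSNNEeWw=8 SSNNeeWW=4 SSNNeeWw=4 SSNnEEWW=8 SSNnEEWw=8 SSNnEeWW=16 SSNnEeWw=16 SSNneeWW=8 SSNneeWw=8 SSnnEEWW=4 SSnnEEWw=4 SSnnEeWW=8 SSnnEeWw=8 SSnneeWW=4 SSnneeWw=4 SsNNEEWW=4 SsNNEEWw=4 SsNNEeWW=8 SsNNEeWw=8 SsNNeeWW=4 SsNNeeWw=4 SsNnEEWW=8 SsNnEEWw=8 SsNnEeWW=16 SsNnEeWw=16 SsNneeWW=8 SsNneeWw=8 SsnnEEWW=4 SsnnEEWw=4 SsnnEeWW=8 SsnnEeWw=8 SsnneeWW=4 SsnneeWw=4
SSnnEEWw hits 4/256; gcd=4; 4÷4/256÷4 = 1/64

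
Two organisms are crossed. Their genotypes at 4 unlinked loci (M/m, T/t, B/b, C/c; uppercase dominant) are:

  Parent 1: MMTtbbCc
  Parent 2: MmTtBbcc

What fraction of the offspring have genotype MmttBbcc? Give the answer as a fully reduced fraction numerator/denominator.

MMTtbbCc gametes: MTbC×4, MTbc×4, MtbC×4, Mtbc×4
MmTtBbcc gametes: MTBc×2, MTbc×2, MtBc×2, Mtbc×2, mTBc×2, mTbc×2, mtBc×2, mtbc×2
MMTtbbCc×MmTtBbcc grid (16·16=256): MMTTBbCc=8 MMTTBbcc=8 MMTTbbCc=8 MMTTbbcc=8 MMTtBbCc=16 MMTtBbcc=16 MMTtbbCc=16 MMTtbbcc=16 MMttBbCc=8 MMttBbcc=8 MMttbbCc=8 MMttbbcc=8 MmTTBbCc=8 MmTTBbcc=8 MmTTbbCc=8 MmTTbbcc=8 MmTtBbCc=16 MmTtBbcc=16 MmTtbbCc=16 MmTtbbcc=16 MmttBbCc=8 MmttBbcc=8 MmttbbCc=8 Mmttbbcc=8
MmttBbcc hits 8/256; gcd=8; 8÷8/256÷8 = 1/32

P(MmttBbcc) = 1/32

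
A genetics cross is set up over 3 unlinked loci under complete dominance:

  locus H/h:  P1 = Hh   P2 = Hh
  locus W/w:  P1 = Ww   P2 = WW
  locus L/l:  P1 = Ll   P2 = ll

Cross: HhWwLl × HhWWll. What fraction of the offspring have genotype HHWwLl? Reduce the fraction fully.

HhWwLl gametes: HWL×1, HWl×1, HwL×1, Hwl×1, hWL×1, hWl×1, hwL×1, hwl×1
HhWWll gametes: HWl×4, hWl×4
HhWwLl×HhWWll grid (8·8=64): HHWWLl=4 HHWWll=4 HHWwLl=4 HHWwll=4 HhWWLl=8 HhWWll=8 HhWwLl=8 HhWwll=8 hhWWLl=4 hhWWll=4 hhWwLl=4 hhWwll=4
HHWwLl hits 4/64; gcd=4; 4÷4/64÷4 = 1/16

P(HHWwLl) = 1/16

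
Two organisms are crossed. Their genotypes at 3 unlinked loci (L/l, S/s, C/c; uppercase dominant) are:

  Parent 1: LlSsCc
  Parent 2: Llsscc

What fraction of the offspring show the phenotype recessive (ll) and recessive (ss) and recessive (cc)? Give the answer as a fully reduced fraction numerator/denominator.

LlSsCc gametes: LSC×1, LSc×1, LsC×1, Lsc×1, lSC×1, lSc×1, lsC×1, lsc×1
Llsscc gametes: Lsc×4, lsc×4
LlSsCc×Llsscc grid (8·8=64): LLSsCc=4 LLSscc=4 LLssCc=4 LLsscc=4 LlSsCc=8 LlSscc=8 LlssCc=8 Llsscc=8 llSsCc=4 llSscc=4 llssCc=4 llsscc=4
ll ss cc hits 4/64; gcd=4; 4÷4/64÷4 = 1/16

P(ll ss cc) = 1/16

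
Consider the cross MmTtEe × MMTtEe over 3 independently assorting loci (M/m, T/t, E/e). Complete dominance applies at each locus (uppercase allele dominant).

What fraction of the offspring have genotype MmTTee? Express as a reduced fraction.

MmTtEe gametes: MTE×1, MTe×1, MtE×1, Mte×1, mTE×1, mTe×1, mtE×1, mte×1
MMTtEe gametes: MTE×2, MTe×2, MtE×2, Mte×2
MmTtEe×MMTtEe grid (8·8=64): MMTTEE=2 MMTTEe=4 MMTTee=2 MMTtEE=4 MMTtEe=8 MMTtee=4 MMttEE=2 MMttEe=4 MMttee=2 MmTTEE=2 MmTTEe=4 MmTTee=2 MmTtEE=4 MmTtEe=8 MmTtee=4 MmttEE=2 MmttEe=4 Mmttee=2
MmTTee hits 2/64; gcd=2; 2÷2/64÷2 = 1/32

P(MmTTee) = 1/32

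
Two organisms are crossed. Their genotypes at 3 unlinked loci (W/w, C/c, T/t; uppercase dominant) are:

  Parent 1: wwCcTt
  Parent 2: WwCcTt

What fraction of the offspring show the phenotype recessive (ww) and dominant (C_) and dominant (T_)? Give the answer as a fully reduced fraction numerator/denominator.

P(ww C_ T_) = 9/32

wwCcTt gametes: wCT×2, wCt×2, wcT×2, wct×2
WwCcTt gametes: WCT×1, WCt×1, WcT×1, Wct×1, wCT×1, wCt×1, wcT×1, wct×1
wwCcTt×WwCcTt grid (8·8=64): WwCCTT=2 WwCCTt=4 WwCCtt=2 WwCcTT=4 WwCcTt=8 WwCctt=4 WwccTT=2 WwccTt=4 Wwcctt=2 wwCCTT=2 wwCCTt=4 wwCCtt=2 wwCcTT=4 wwCcTt=8 wwCctt=4 wwccTT=2 wwccTt=4 wwcctt=2
ww C_ T_ hits 18/64; gcd=2; 18÷2/64÷2 = 9/32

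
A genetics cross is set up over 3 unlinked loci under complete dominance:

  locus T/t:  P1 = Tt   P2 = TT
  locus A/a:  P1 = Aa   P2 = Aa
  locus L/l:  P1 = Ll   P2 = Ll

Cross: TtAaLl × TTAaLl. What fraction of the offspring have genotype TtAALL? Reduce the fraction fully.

TtAaLl gametes: TAL×1, TAl×1, TaL×1, Tal×1, tAL×1, tAl×1, taL×1, tal×1
TTAaLl gametes: TAL×2, TAl×2, TaL×2, Tal×2
TtAaLl×TTAaLl grid (8·8=64): TTAALL=2 TTAALl=4 TTAAll=2 TTAaLL=4 TTAaLl=8 TTAall=4 TTaaLL=2 TTaaLl=4 TTaall=2 TtAALL=2 TtAALl=4 TtAAll=2 TtAaLL=4 TtAaLl=8 TtAall=4 TtaaLL=2 TtaaLl=4 Ttaall=2
TtAALL hits 2/64; gcd=2; 2÷2/64÷2 = 1/32

P(TtAALL) = 1/32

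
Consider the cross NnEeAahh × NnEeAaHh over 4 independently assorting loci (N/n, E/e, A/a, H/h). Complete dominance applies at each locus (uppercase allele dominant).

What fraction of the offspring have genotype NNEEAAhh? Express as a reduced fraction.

NnEeAahh gametes: NEAh×2, NEah×2, NeAh×2, Neah×2, nEAh×2, nEah×2, neAh×2, neah×2
NnEeAaHh gametes: NEAH×1, NEAh×1, NEaH×1, NEah×1, NeAH×1, NeAh×1, NeaH×1, Neah×1, nEAH×1, nEAh×1, nEaH×1, nEah×1, neAH×1, neAh×1, neaH×1, neah×1
NnEeAahh×NnEeAaHh grid (16·16=256): NNEEAAHh=2 NNEEAAhh=2 NNEEAaHh=4 NNEEAahh=4 NNEEaaHh=2 NNEEaahh=2 NNEeAAHh=4 NNEeAAhh=4 NNEeAaHh=8 NNEeAahh=8 NNEeaaHh=4 NNEeaahh=4 NNeeAAHh=2 NNeeAAhh=2 NNeeAaHh=4 NNeeAahh=4 NNeeaaHh=2 NNeeaahh=2 NnEEAAHh=4 NnEEAAhh=4 NnEEAaHh=8 NnEEAahh=8 NnEEaaHh=4 NnEEaahh=4 NnEeAAHh=8 NnEeAAhh=8 NnEeAaHh=16 NnEeAahh=16 NnEeaaHh=8 NnEeaahh=8 NneeAAHh=4 NneeAAhh=4 NneeAaHh=8 NneeAahh=8 NneeaaHh=4 Nneeaahh=4 nnEEAAHh=2 nnEEAAhh=2 nnEEAaHh=4 nnEEAahh=4 nnEEaaHh=2 nnEEaahh=2 nnEeAAHh=4 nnEeAAhh=4 nnEeAaHh=8 nnEeAahh=8 nnEeaaHh=4 nnEeaahh=4 nneeAAHh=2 nneeAAhh=2 nneeAaHh=4 nneeAahh=4 nneeaaHh=2 nneeaahh=2
NNEEAAhh hits 2/256; gcd=2; 2÷2/256÷2 = 1/128

P(NNEEAAhh) = 1/128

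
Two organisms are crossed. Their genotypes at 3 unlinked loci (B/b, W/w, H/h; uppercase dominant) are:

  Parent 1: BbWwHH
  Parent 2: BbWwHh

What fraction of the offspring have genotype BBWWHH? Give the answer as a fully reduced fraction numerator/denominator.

P(BBWWHH) = 1/32

BbWwHH gametes: BWH×2, BwH×2, bWH×2, bwH×2
BbWwHh gametes: BWH×1, BWh×1, BwH×1, Bwh×1, bWH×1, bWh×1, bwH×1, bwh×1
BbWwHH×BbWwHh grid (8·8=64): BBWWHH=2 BBWWHh=2 BBWwHH=4 BBWwHh=4 BBwwHH=2 BBwwHh=2 BbWWHH=4 BbWWHh=4 BbWwHH=8 BbWwHh=8 BbwwHH=4 BbwwHh=4 bbWWHH=2 bbWWHh=2 bbWwHH=4 bbWwHh=4 bbwwHH=2 bbwwHh=2
BBWWHH hits 2/64; gcd=2; 2÷2/64÷2 = 1/32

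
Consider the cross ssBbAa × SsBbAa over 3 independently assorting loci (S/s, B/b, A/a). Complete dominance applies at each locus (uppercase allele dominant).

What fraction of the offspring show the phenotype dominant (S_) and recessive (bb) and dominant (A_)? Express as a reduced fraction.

ssBbAa gametes: sBA×2, sBa×2, sbA×2, sba×2
SsBbAa gametes: SBA×1, SBa×1, SbA×1, Sba×1, sBA×1, sBa×1, sbA×1, sba×1
ssBbAa×SsBbAa grid (8·8=64): SsBBAA=2 SsBBAa=4 SsBBaa=2 SsBbAA=4 SsBbAa=8 SsBbaa=4 SsbbAA=2 SsbbAa=4 Ssbbaa=2 ssBBAA=2 ssBBAa=4 ssBBaa=2 ssBbAA=4 ssBbAa=8 ssBbaa=4 ssbbAA=2 ssbbAa=4 ssbbaa=2
S_ bb A_ hits 6/64; gcd=2; 6÷2/64÷2 = 3/32

P(S_ bb A_) = 3/32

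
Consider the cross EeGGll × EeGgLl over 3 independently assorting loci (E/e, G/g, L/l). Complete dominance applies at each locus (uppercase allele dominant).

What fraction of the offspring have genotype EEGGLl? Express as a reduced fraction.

P(EEGGLl) = 1/16

EeGGll gametes: EGl×4, eGl×4
EeGgLl gametes: EGL×1, EGl×1, EgL×1, Egl×1, eGL×1, eGl×1, egL×1, egl×1
EeGGll×EeGgLl grid (8·8=64): EEGGLl=4 EEGGll=4 EEGgLl=4 EEGgll=4 EeGGLl=8 EeGGll=8 EeGgLl=8 EeGgll=8 eeGGLl=4 eeGGll=4 eeGgLl=4 eeGgll=4
EEGGLl hits 4/64; gcd=4; 4÷4/64÷4 = 1/16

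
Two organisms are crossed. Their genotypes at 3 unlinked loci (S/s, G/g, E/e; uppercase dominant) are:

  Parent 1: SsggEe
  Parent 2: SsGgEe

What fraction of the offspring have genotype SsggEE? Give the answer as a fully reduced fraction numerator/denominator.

P(SsggEE) = 1/16

SsggEe gametes: SgE×2, Sge×2, sgE×2, sge×2
SsGgEe gametes: SGE×1, SGe×1, SgE×1, Sge×1, sGE×1, sGe×1, sgE×1, sge×1
SsggEe×SsGgEe grid (8·8=64): SSGgEE=2 SSGgEe=4 SSGgee=2 SSggEE=2 SSggEe=4 SSggee=2 SsGgEE=4 SsGgEe=8 SsGgee=4 SsggEE=4 SsggEe=8 Ssggee=4 ssGgEE=2 ssGgEe=4 ssGgee=2 ssggEE=2 ssggEe=4 ssggee=2
SsggEE hits 4/64; gcd=4; 4÷4/64÷4 = 1/16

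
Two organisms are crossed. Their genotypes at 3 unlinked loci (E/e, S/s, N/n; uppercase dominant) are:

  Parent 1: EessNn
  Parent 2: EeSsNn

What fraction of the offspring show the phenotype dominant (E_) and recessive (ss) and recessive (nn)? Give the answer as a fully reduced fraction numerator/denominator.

P(E_ ss nn) = 3/32

EessNn gametes: EsN×2, Esn×2, esN×2, esn×2
EeSsNn gametes: ESN×1, ESn×1, EsN×1, Esn×1, eSN×1, eSn×1, esN×1, esn×1
EessNn×EeSsNn grid (8·8=64): EESsNN=2 EESsNn=4 EESsnn=2 EEssNN=2 EEssNn=4 EEssnn=2 EeSsNN=4 EeSsNn=8 EeSsnn=4 EessNN=4 EessNn=8 Eessnn=4 eeSsNN=2 eeSsNn=4 eeSsnn=2 eessNN=2 eessNn=4 eessnn=2
E_ ss nn hits 6/64; gcd=2; 6÷2/64÷2 = 3/32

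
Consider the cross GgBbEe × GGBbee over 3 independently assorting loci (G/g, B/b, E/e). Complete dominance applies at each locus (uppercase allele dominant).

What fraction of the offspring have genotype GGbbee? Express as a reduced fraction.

GgBbEe gametes: GBE×1, GBe×1, GbE×1, Gbe×1, gBE×1, gBe×1, gbE×1, gbe×1
GGBbee gametes: GBe×4, Gbe×4
GgBbEe×GGBbee grid (8·8=64): GGBBEe=4 GGBBee=4 GGBbEe=8 GGBbee=8 GGbbEe=4 GGbbee=4 GgBBEe=4 GgBBee=4 GgBbEe=8 GgBbee=8 GgbbEe=4 Ggbbee=4
GGbbee hits 4/64; gcd=4; 4÷4/64÷4 = 1/16

P(GGbbee) = 1/16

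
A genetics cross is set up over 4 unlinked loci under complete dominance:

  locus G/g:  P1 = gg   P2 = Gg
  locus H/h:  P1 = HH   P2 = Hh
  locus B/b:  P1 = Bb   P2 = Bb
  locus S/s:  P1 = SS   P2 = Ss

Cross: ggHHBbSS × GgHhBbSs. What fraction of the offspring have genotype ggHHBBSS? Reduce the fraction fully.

ggHHBbSS gametes: gHBS×8, gHbS×8
GgHhBbSs gametes: GHBS×1, GHBs×1, GHbS×1, GHbs×1, GhBS×1, GhBs×1, GhbS×1, Ghbs×1, gHBS×1, gHBs×1, gHbS×1, gHbs×1, ghBS×1, ghBs×1, ghbS×1, ghbs×1
ggHHBbSS×GgHhBbSs grid (16·16=256): GgHHBBSS=8 GgHHBBSs=8 GgHHBbSS=16 GgHHBbSs=16 GgHHbbSS=8 GgHHbbSs=8 GgHhBBSS=8 GgHhBBSs=8 GgHhBbSS=16 GgHhBbSs=16 GgHhbbSS=8 GgHhbbSs=8 ggHHBBSS=8 ggHHBBSs=8 ggHHBbSS=16 ggHHBbSs=16 ggHHbbSS=8 ggHHbbSs=8 ggHhBBSS=8 ggHhBBSs=8 ggHhBbSS=16 ggHhBbSs=16 ggHhbbSS=8 ggHhbbSs=8
ggHHBBSS hits 8/256; gcd=8; 8÷8/256÷8 = 1/32

P(ggHHBBSS) = 1/32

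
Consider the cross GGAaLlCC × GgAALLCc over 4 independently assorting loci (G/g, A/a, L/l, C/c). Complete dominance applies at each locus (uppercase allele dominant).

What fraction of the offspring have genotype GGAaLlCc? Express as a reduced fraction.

GGAaLlCC gametes: GALC×4, GAlC×4, GaLC×4, GalC×4
GgAALLCc gametes: GALC×4, GALc×4, gALC×4, gALc×4
GGAaLlCC×GgAALLCc grid (16·16=256): GGAALLCC=16 GGAALLCc=16 GGAALlCC=16 GGAALlCc=16 GGAaLLCC=16 GGAaLLCc=16 GGAaLlCC=16 GGAaLlCc=16 GgAALLCC=16 GgAALLCc=16 GgAALlCC=16 GgAALlCc=16 GgAaLLCC=16 GgAaLLCc=16 GgAaLlCC=16 GgAaLlCc=16
GGAaLlCc hits 16/256; gcd=16; 16÷16/256÷16 = 1/16

P(GGAaLlCc) = 1/16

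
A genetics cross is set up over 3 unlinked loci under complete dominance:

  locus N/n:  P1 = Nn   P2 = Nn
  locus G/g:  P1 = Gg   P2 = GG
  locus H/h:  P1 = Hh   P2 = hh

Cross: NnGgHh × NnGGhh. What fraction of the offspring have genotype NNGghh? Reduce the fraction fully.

P(NNGghh) = 1/16

NnGgHh gametes: NGH×1, NGh×1, NgH×1, Ngh×1, nGH×1, nGh×1, ngH×1, ngh×1
NnGGhh gametes: NGh×4, nGh×4
NnGgHh×NnGGhh grid (8·8=64): NNGGHh=4 NNGGhh=4 NNGgHh=4 NNGghh=4 NnGGHh=8 NnGGhh=8 NnGgHh=8 NnGghh=8 nnGGHh=4 nnGGhh=4 nnGgHh=4 nnGghh=4
NNGghh hits 4/64; gcd=4; 4÷4/64÷4 = 1/16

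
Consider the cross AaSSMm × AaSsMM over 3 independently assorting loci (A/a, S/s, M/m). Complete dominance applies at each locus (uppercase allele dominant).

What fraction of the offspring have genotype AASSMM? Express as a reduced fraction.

AaSSMm gametes: ASM×2, ASm×2, aSM×2, aSm×2
AaSsMM gametes: ASM×2, AsM×2, aSM×2, asM×2
AaSSMm×AaSsMM grid (8·8=64): AASSMM=4 AASSMm=4 AASsMM=4 AASsMm=4 AaSSMM=8 AaSSMm=8 AaSsMM=8 AaSsMm=8 aaSSMM=4 aaSSMm=4 aaSsMM=4 aaSsMm=4
AASSMM hits 4/64; gcd=4; 4÷4/64÷4 = 1/16

P(AASSMM) = 1/16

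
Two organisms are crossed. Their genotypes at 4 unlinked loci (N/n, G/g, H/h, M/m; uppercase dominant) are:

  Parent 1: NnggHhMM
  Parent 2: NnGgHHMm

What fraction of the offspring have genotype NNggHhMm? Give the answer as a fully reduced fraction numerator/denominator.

P(NNggHhMm) = 1/32

NnggHhMM gametes: NgHM×4, NghM×4, ngHM×4, nghM×4
NnGgHHMm gametes: NGHM×2, NGHm×2, NgHM×2, NgHm×2, nGHM×2, nGHm×2, ngHM×2, ngHm×2
NnggHhMM×NnGgHHMm grid (16·16=256): NNGgHHMM=8 NNGgHHMm=8 NNGgHhMM=8 NNGgHhMm=8 NNggHHMM=8 NNggHHMm=8 NNggHhMM=8 NNggHhMm=8 NnGgHHMM=16 NnGgHHMm=16 NnGgHhMM=16 NnGgHhMm=16 NnggHHMM=16 NnggHHMm=16 NnggHhMM=16 NnggHhMm=16 nnGgHHMM=8 nnGgHHMm=8 nnGgHhMM=8 nnGgHhMm=8 nnggHHMM=8 nnggHHMm=8 nnggHhMM=8 nnggHhMm=8
NNggHhMm hits 8/256; gcd=8; 8÷8/256÷8 = 1/32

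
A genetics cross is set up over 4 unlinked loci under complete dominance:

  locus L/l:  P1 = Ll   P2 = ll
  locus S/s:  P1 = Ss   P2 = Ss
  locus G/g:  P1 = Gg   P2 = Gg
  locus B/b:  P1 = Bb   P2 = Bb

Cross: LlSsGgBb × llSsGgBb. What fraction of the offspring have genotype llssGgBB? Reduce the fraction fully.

LlSsGgBb gametes: LSGB×1, LSGb×1, LSgB×1, LSgb×1, LsGB×1, LsGb×1, LsgB×1, Lsgb×1, lSGB×1, lSGb×1, lSgB×1, lSgb×1, lsGB×1, lsGb×1, lsgB×1, lsgb×1
llSsGgBb gametes: lSGB×2, lSGb×2, lSgB×2, lSgb×2, lsGB×2, lsGb×2, lsgB×2, lsgb×2
LlSsGgBb×llSsGgBb grid (16·16=256): LlSSGGBB=2 LlSSGGBb=4 LlSSGGbb=2 LlSSGgBB=4 LlSSGgBb=8 LlSSGgbb=4 LlSSggBB=2 LlSSggBb=4 LlSSggbb=2 LlSsGGBB=4 LlSsGGBb=8 LlSsGGbb=4 LlSsGgBB=8 LlSsGgBb=16 LlSsGgbb=8 LlSsggBB=4 LlSsggBb=8 LlSsggbb=4 LlssGGBB=2 LlssGGBb=4 LlssGGbb=2 LlssGgBB=4 LlssGgBb=8 LlssGgbb=4 LlssggBB=2 LlssggBb=4 Llssggbb=2 llSSGGBB=2 llSSGGBb=4 llSSGGbb=2 llSSGgBB=4 llSSGgBb=8 llSSGgbb=4 llSSggBB=2 llSSggBb=4 llSSggbb=2 llSsGGBB=4 llSsGGBb=8 llSsGGbb=4 llSsGgBB=8 llSsGgBb=16 llSsGgbb=8 llSsggBB=4 llSsggBb=8 llSsggbb=4 llssGGBB=2 llssGGBb=4 llssGGbb=2 llssGgBB=4 llssGgBb=8 llssGgbb=4 llssggBB=2 llssggBb=4 llssggbb=2
llssGgBB hits 4/256; gcd=4; 4÷4/256÷4 = 1/64

P(llssGgBB) = 1/64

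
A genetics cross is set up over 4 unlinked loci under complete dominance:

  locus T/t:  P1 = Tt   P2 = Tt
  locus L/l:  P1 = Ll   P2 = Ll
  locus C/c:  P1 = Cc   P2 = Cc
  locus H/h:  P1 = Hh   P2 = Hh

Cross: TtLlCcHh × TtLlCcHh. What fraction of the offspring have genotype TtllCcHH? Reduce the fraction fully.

TtLlCcHh gametes: TLCH×1, TLCh×1, TLcH×1, TLch×1, TlCH×1, TlCh×1, TlcH×1, Tlch×1, tLCH×1, tLCh×1, tLcH×1, tLch×1, tlCH×1, tlCh×1, tlcH×1, tlch×1
TtLlCcHh gametes: TLCH×1, TLCh×1, TLcH×1, TLch×1, TlCH×1, TlCh×1, TlcH×1, Tlch×1, tLCH×1, tLCh×1, tLcH×1, tLch×1, tlCH×1, tlCh×1, tlcH×1, tlch×1
TtLlCcHh×TtLlCcHh grid (16·16=256): TTLLCCHH=1 TTLLCCHh=2 TTLLCChh=1 TTLLCcHH=2 TTLLCcHh=4 TTLLCchh=2 TTLLccHH=1 TTLLccHh=2 TTLLcchh=1 TTLlCCHH=2 TTLlCCHh=4 TTLlCChh=2 TTLlCcHH=4 TTLlCcHh=8 TTLlCchh=4 TTLlccHH=2 TTLlccHh=4 TTLlcchh=2 TTllCCHH=1 TTllCCHh=2 TTllCChh=1 TTllCcHH=2 TTllCcHh=4 TTllCchh=2 TTllccHH=1 TTllccHh=2 TTllcchh=1 TtLLCCHH=2 TtLLCCHh=4 TtLLCChh=2 TtLLCcHH=4 TtLLCcHh=8 TtLLCchh=4 TtLLccHH=2 TtLLccHh=4 TtLLcchh=2 TtLlCCHH=4 TtLlCCHh=8 TtLlCChh=4 TtLlCcHH=8 TtLlCcHh=16 TtLlCchh=8 TtLlccHH=4 TtLlccHh=8 TtLlcchh=4 TtllCCHH=2 TtllCCHh=4 TtllCChh=2 TtllCcHH=4 TtllCcHh=8 TtllCchh=4 TtllccHH=2 TtllccHh=4 Ttllcchh=2 ttLLCCHH=1 ttLLCCHh=2 ttLLCChh=1 ttLLCcHH=2 ttLLCcHh=4 ttLLCchh=2 ttLLccHH=1 ttLLccHh=2 ttLLcchh=1 ttLlCCHH=2 ttLlCCHh=4 ttLlCChh=2 ttLlCcHH=4 ttLlCcHh=8 ttLlCchh=4 ttLlccHH=2 ttLlccHh=4 ttLlcchh=2 ttllCCHH=1 ttllCCHh=2 ttllCChh=1 ttllCcHH=2 ttllCcHh=4 ttllCchh=2 ttllccHH=1 ttllccHh=2 ttllcchh=1
TtllCcHH hits 4/256; gcd=4; 4÷4/256÷4 = 1/64

P(TtllCcHH) = 1/64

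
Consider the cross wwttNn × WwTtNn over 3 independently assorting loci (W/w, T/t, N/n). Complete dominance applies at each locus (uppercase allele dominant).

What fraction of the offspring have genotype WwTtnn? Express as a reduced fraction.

wwttNn gametes: wtN×4, wtn×4
WwTtNn gametes: WTN×1, WTn×1, WtN×1, Wtn×1, wTN×1, wTn×1, wtN×1, wtn×1
wwttNn×WwTtNn grid (8·8=64): WwTtNN=4 WwTtNn=8 WwTtnn=4 WwttNN=4 WwttNn=8 Wwttnn=4 wwTtNN=4 wwTtNn=8 wwTtnn=4 wwttNN=4 wwttNn=8 wwttnn=4
WwTtnn hits 4/64; gcd=4; 4÷4/64÷4 = 1/16

P(WwTtnn) = 1/16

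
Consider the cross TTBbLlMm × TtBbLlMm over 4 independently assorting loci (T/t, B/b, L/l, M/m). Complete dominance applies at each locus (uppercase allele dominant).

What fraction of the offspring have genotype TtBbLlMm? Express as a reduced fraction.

TTBbLlMm gametes: TBLM×2, TBLm×2, TBlM×2, TBlm×2, TbLM×2, TbLm×2, TblM×2, Tblm×2
TtBbLlMm gametes: TBLM×1, TBLm×1, TBlM×1, TBlm×1, TbLM×1, TbLm×1, TblM×1, Tblm×1, tBLM×1, tBLm×1, tBlM×1, tBlm×1, tbLM×1, tbLm×1, tblM×1, tblm×1
TTBbLlMm×TtBbLlMm grid (16·16=256): TTBBLLMM=2 TTBBLLMm=4 TTBBLLmm=2 TTBBLlMM=4 TTBBLlMm=8 TTBBLlmm=4 TTBBllMM=2 TTBBllMm=4 TTBBllmm=2 TTBbLLMM=4 TTBbLLMm=8 TTBbLLmm=4 TTBbLlMM=8 TTBbLlMm=16 TTBbLlmm=8 TTBbllMM=4 TTBbllMm=8 TTBbllmm=4 TTbbLLMM=2 TTbbLLMm=4 TTbbLLmm=2 TTbbLlMM=4 TTbbLlMm=8 TTbbLlmm=4 TTbbllMM=2 TTbbllMm=4 TTbbllmm=2 TtBBLLMM=2 TtBBLLMm=4 TtBBLLmm=2 TtBBLlMM=4 TtBBLlMm=8 TtBBLlmm=4 TtBBllMM=2 TtBBllMm=4 TtBBllmm=2 TtBbLLMM=4 TtBbLLMm=8 TtBbLLmm=4 TtBbLlMM=8 TtBbLlMm=16 TtBbLlmm=8 TtBbllMM=4 TtBbllMm=8 TtBbllmm=4 TtbbLLMM=2 TtbbLLMm=4 TtbbLLmm=2 TtbbLlMM=4 TtbbLlMm=8 TtbbLlmm=4 TtbbllMM=2 TtbbllMm=4 Ttbbllmm=2
TtBbLlMm hits 16/256; gcd=16; 16÷16/256÷16 = 1/16

P(TtBbLlMm) = 1/16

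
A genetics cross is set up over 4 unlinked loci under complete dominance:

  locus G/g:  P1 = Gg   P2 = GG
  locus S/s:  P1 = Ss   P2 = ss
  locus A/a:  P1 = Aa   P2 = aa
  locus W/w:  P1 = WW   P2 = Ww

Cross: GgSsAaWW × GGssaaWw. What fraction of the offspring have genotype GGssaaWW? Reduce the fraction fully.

P(GGssaaWW) = 1/16

GgSsAaWW gametes: GSAW×2, GSaW×2, GsAW×2, GsaW×2, gSAW×2, gSaW×2, gsAW×2, gsaW×2
GGssaaWw gametes: GsaW×8, Gsaw×8
GgSsAaWW×GGssaaWw grid (16·16=256): GGSsAaWW=16 GGSsAaWw=16 GGSsaaWW=16 GGSsaaWw=16 GGssAaWW=16 GGssAaWw=16 GGssaaWW=16 GGssaaWw=16 GgSsAaWW=16 GgSsAaWw=16 GgSsaaWW=16 GgSsaaWw=16 GgssAaWW=16 GgssAaWw=16 GgssaaWW=16 GgssaaWw=16
GGssaaWW hits 16/256; gcd=16; 16÷16/256÷16 = 1/16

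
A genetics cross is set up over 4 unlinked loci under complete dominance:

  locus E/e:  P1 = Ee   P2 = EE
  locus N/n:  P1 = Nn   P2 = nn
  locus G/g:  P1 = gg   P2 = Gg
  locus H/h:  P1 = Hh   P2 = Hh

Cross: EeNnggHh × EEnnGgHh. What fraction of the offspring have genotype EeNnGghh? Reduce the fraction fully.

P(EeNnGghh) = 1/32

EeNnggHh gametes: ENgH×2, ENgh×2, EngH×2, Engh×2, eNgH×2, eNgh×2, engH×2, engh×2
EEnnGgHh gametes: EnGH×4, EnGh×4, EngH×4, Engh×4
EeNnggHh×EEnnGgHh grid (16·16=256): EENnGgHH=8 EENnGgHh=16 EENnGghh=8 EENnggHH=8 EENnggHh=16 EENngghh=8 EEnnGgHH=8 EEnnGgHh=16 EEnnGghh=8 EEnnggHH=8 EEnnggHh=16 EEnngghh=8 EeNnGgHH=8 EeNnGgHh=16 EeNnGghh=8 EeNnggHH=8 EeNnggHh=16 EeNngghh=8 EennGgHH=8 EennGgHh=16 EennGghh=8 EennggHH=8 EennggHh=16 Eenngghh=8
EeNnGghh hits 8/256; gcd=8; 8÷8/256÷8 = 1/32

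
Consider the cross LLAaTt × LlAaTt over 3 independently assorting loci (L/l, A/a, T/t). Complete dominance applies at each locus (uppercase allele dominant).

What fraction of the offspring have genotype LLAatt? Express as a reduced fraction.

LLAaTt gametes: LAT×2, LAt×2, LaT×2, Lat×2
LlAaTt gametes: LAT×1, LAt×1, LaT×1, Lat×1, lAT×1, lAt×1, laT×1, lat×1
LLAaTt×LlAaTt grid (8·8=64): LLAATT=2 LLAATt=4 LLAAtt=2 LLAaTT=4 LLAaTt=8 LLAatt=4 LLaaTT=2 LLaaTt=4 LLaatt=2 LlAATT=2 LlAATt=4 LlAAtt=2 LlAaTT=4 LlAaTt=8 LlAatt=4 LlaaTT=2 LlaaTt=4 Llaatt=2
LLAatt hits 4/64; gcd=4; 4÷4/64÷4 = 1/16

P(LLAatt) = 1/16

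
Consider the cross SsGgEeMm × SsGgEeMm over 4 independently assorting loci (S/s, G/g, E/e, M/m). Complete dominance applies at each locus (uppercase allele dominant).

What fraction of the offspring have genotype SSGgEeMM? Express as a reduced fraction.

SsGgEeMm gametes: SGEM×1, SGEm×1, SGeM×1, SGem×1, SgEM×1, SgEm×1, SgeM×1, Sgem×1, sGEM×1, sGEm×1, sGeM×1, sGem×1, sgEM×1, sgEm×1, sgeM×1, sgem×1
SsGgEeMm gametes: SGEM×1, SGEm×1, SGeM×1, SGem×1, SgEM×1, SgEm×1, SgeM×1, Sgem×1, sGEM×1, sGEm×1, sGeM×1, sGem×1, sgEM×1, sgEm×1, sgeM×1, sgem×1
SsGgEeMm×SsGgEeMm grid (16·16=256): SSGGEEMM=1 SSGGEEMm=2 SSGGEEmm=1 SSGGEeMM=2 SSGGEeMm=4 SSGGEemm=2 SSGGeeMM=1 SSGGeeMm=2 SSGGeemm=1 SSGgEEMM=2 SSGgEEMm=4 SSGgEEmm=2 SSGgEeMM=4 SSGgEeMm=8 SSGgEemm=4 SSGgeeMM=2 SSGgeeMm=4 SSGgeemm=2 SSggEEMM=1 SSggEEMm=2 SSggEEmm=1 SSggEeMM=2 SSggEeMm=4 SSggEemm=2 SSggeeMM=1 SSggeeMm=2 SSggeemm=1 SsGGEEMM=2 SsGGEEMm=4 SsGGEEmm=2 SsGGEeMM=4 SsGGEeMm=8 SsGGEemm=4 SsGGeeMM=2 SsGGeeMm=4 SsGGeemm=2 SsGgEEMM=4 SsGgEEMm=8 SsGgEEmm=4 SsGgEeMM=8 SsGgEeMm=16 SsGgEemm=8 SsGgeeMM=4 SsGgeeMm=8 SsGgeemm=4 SsggEEMM=2 SsggEEMm=4 SsggEEmm=2 SsggEeMM=4 SsggEeMm=8 SsggEemm=4 SsggeeMM=2 SsggeeMm=4 Ssggeemm=2 ssGGEEMM=1 ssGGEEMm=2 ssGGEEmm=1 ssGGEeMM=2 ssGGEeMm=4 ssGGEemm=2 ssGGeeMM=1 ssGGeeMm=2 ssGGeemm=1 ssGgEEMM=2 ssGgEEMm=4 ssGgEEmm=2 ssGgEeMM=4 ssGgEeMm=8 ssGgEemm=4 ssGgeeMM=2 ssGgeeMm=4 ssGgeemm=2 ssggEEMM=1 ssggEEMm=2 ssggEEmm=1 ssggEeMM=2 ssggEeMm=4 ssggEemm=2 ssggeeMM=1 ssggeeMm=2 ssggeemm=1
SSGgEeMM hits 4/256; gcd=4; 4÷4/256÷4 = 1/64

P(SSGgEeMM) = 1/64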